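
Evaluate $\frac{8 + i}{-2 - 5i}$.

Multiply numerator and denominator by conjugate (-2 + 5i):
= (8 + i)(-2 + 5i) / ((-2)^2 + (-5)^2)
= (-21 + 38i) / 29
= -21/29 + (38/29)i


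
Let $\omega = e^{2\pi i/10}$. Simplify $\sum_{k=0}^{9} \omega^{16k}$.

Let ζ = ω^16 = e^(2πi·16/10). Since 10 ∤ 16, ζ ≠ 1.
Sum = Σ_{k=0}^{9} ζ^k = (ζ^10 - 1)/(ζ - 1) = (ω^{16·10} - 1)/(ζ - 1) = (1 - 1)/(ζ - 1) = 0


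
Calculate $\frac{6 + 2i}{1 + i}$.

Multiply numerator and denominator by conjugate (1 - i):
= (6 + 2i)(1 - i) / (1^2 + 1^2)
= (8 - 4i) / 2
= 4 - 2i


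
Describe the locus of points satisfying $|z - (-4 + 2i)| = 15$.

|z - z0| = r describes a circle centered at z0 with radius r
Here z0 = -4 + 2i and r = 15
Locus: Circle centered at (-4, 2) with radius 15


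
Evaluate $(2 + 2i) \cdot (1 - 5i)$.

(a1*a2 - b1*b2) + (a1*b2 + b1*a2)i
= (2 - (-10)) + (-10 + 2)i
= 12 - 8i


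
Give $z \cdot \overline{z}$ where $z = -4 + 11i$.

z * conjugate(z) = |z|^2 = a^2 + b^2
= (-4)^2 + 11^2 = 137


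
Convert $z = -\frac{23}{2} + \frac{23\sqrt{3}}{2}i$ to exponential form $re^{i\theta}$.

r = |z| = sqrt((-23/2)^2 + (23*sqrt(3)/2)^2) = sqrt(529/4 + 1587/4) = sqrt(529) = 23
θ = arctan(b/a) = arctan(19.9186/-11.5) (quadrant-adjusted) = 120° = 2π/3
z = 23e^(i*2π/3)


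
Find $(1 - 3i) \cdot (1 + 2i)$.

(a1*a2 - b1*b2) + (a1*b2 + b1*a2)i
= (1 - (-6)) + (2 + (-3))i
= 7 - i


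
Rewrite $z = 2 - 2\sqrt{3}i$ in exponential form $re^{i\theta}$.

r = |z| = sqrt((2)^2 + (-2*sqrt(3))^2) = sqrt(4 + 12) = sqrt(16) = 4
θ = arctan(b/a) = arctan(-3.4641/2) (quadrant-adjusted) = -60° = -π/3
z = 4e^(-i*π/3)


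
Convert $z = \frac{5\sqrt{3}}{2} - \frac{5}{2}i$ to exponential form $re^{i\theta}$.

r = |z| = sqrt((5*sqrt(3)/2)^2 + (-5/2)^2) = sqrt(75/4 + 25/4) = sqrt(25) = 5
θ = arctan(b/a) = arctan(-2.5/4.3301) (quadrant-adjusted) = -30° = -π/6
z = 5e^(-i*π/6)


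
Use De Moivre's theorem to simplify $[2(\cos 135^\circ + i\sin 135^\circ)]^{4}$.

By De Moivre: z^n = r^n(cos(nθ) + i sin(nθ))
= 2^4(cos(4*135°) + i sin(4*135°))
= 16(cos 180° + i sin 180°)
= -16


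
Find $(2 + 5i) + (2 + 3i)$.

(2 + 2) + (5 + 3)i = 4 + 8i


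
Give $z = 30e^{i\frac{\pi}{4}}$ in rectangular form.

a = r cos θ = 30 * sqrt(2)/2 = 15*sqrt(2)
b = r sin θ = 30 * sqrt(2)/2 = 15*sqrt(2)
z = 15*sqrt(2) + 15*sqrt(2)i


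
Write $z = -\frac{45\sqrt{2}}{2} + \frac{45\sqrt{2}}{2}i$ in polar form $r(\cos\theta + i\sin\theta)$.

r = |z| = sqrt(a^2 + b^2) = sqrt((-45*sqrt(2)/2)^2 + (45*sqrt(2)/2)^2) = sqrt(2025/2 + 2025/2) = sqrt(2025) = 45
θ = arctan(b/a) = arctan(31.8198/-31.8198) (quadrant-adjusted) = 135°
z = 45(cos 135° + i sin 135°)


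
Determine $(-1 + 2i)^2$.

(a + bi)^2 = a^2 - b^2 + 2abi
= (-1)^2 - 2^2 + 2*(-1)*2i
= -3 - 4i


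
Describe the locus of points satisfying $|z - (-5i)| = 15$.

|z - z0| = r describes a circle centered at z0 with radius r
Here z0 = -5i and r = 15
Locus: Circle centered at (0, -5) with radius 15


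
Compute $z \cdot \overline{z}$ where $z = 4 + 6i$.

z * conjugate(z) = |z|^2 = a^2 + b^2
= 4^2 + 6^2 = 52


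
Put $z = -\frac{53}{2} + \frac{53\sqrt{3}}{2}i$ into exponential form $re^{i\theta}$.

r = |z| = sqrt((-53/2)^2 + (53*sqrt(3)/2)^2) = sqrt(2809/4 + 8427/4) = sqrt(2809) = 53
θ = arctan(b/a) = arctan(45.8993/-26.5) (quadrant-adjusted) = 120° = 2π/3
z = 53e^(i*2π/3)


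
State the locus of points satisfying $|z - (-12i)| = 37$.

|z - z0| = r describes a circle centered at z0 with radius r
Here z0 = -12i and r = 37
Locus: Circle centered at (0, -12) with radius 37


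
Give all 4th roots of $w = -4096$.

|w| = 4096, arg(w) = 180°
Root modulus = 4096^(1/4) = 8
Root arguments: θ_k = (180° + 360°k)/4 for k = 0, 1, ..., 3
Roots: 4*sqrt(2) + 4*sqrt(2)i, -4*sqrt(2) + 4*sqrt(2)i, -4*sqrt(2) - 4*sqrt(2)i, 4*sqrt(2) - 4*sqrt(2)i


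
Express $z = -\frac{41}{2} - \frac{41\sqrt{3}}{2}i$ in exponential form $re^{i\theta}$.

r = |z| = sqrt((-41/2)^2 + (-41*sqrt(3)/2)^2) = sqrt(1681/4 + 5043/4) = sqrt(1681) = 41
θ = arctan(b/a) = arctan(-35.507/-20.5) (quadrant-adjusted) = 240° = 4π/3
z = 41e^(i*4π/3)


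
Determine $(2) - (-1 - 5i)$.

(2 - (-1)) + (0 - (-5))i = 3 + 5i


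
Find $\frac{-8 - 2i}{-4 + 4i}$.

Multiply numerator and denominator by conjugate (-4 - 4i):
= (-8 - 2i)(-4 - 4i) / ((-4)^2 + 4^2)
= (24 + 40i) / 32
Divide through by 8: (3 + 5i) / 4
= 3/4 + (5/4)i


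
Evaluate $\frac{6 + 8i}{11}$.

Divisor is real, so divide each part by 11:
= 6/11 + (8/11)i


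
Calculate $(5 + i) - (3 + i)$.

(5 - 3) + (1 - 1)i = 2


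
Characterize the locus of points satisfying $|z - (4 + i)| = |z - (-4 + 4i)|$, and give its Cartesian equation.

|z - z1| = |z - z2| means z is equidistant from z1 and z2,
i.e. the perpendicular bisector of the segment from (4, 1) to (-4, 4) (midpoint (0, 5/2)).
With z = x + yi, square both sides:
(x - 4)^2 + (y - 1)^2 = (x - (-4))^2 + (y - 4)^2
The x^2 and y^2 terms cancel: -16x + 6y = 32 - 17 = 15
Simplify: 16x - 6y = -15
Locus: Perpendicular bisector of the segment from (4, 1) to (-4, 4): the line 16x - 6y = -15


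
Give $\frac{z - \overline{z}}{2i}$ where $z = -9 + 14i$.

z - conjugate(z) = 2bi
(z - conjugate(z))/(2i) = 2bi/(2i) = b = 14


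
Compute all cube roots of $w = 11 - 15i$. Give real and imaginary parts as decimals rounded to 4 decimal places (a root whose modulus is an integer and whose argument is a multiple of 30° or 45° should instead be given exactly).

|w| = sqrt(346) ≈ 18.601075, arg(w) ≈ 306.253838°
Root modulus = sqrt(346)^(1/3) ≈ 2.649594
Root arguments: θ_k = (arg(w) + 360°k)/3 for k = 0, 1, ..., 2
Compute each root as (root modulus)(cos θ_k + i sin θ_k) using full-precision intermediates, then round to 4 decimal places.
Roots: -0.5547 + 2.5909i, -1.9664 - 1.7758i, 2.5211 - 0.8150i


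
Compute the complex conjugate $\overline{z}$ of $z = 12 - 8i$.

If z = a + bi, then conjugate(z) = a - bi
conjugate(12 - 8i) = 12 + 8i


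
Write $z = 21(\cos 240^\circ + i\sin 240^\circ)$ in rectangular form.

a = r cos θ = 21 * -1/2 = -21/2
b = r sin θ = 21 * -sqrt(3)/2 = -21*sqrt(3)/2
z = -21/2 - (21*sqrt(3)/2)i


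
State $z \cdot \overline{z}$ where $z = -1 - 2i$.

z * conjugate(z) = |z|^2 = a^2 + b^2
= (-1)^2 + (-2)^2 = 5


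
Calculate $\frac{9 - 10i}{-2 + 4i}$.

Multiply numerator and denominator by conjugate (-2 - 4i):
= (9 - 10i)(-2 - 4i) / ((-2)^2 + 4^2)
= (-58 - 16i) / 20
Divide through by 2: (-29 - 8i) / 10
= -29/10 - (4/5)i


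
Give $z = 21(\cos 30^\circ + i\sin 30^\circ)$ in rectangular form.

a = r cos θ = 21 * sqrt(3)/2 = 21*sqrt(3)/2
b = r sin θ = 21 * 1/2 = 21/2
z = 21*sqrt(3)/2 + (21/2)i


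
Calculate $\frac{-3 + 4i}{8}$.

Divisor is real, so divide each part by 8:
= -3/8 + (1/2)i


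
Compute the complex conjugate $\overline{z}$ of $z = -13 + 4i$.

If z = a + bi, then conjugate(z) = a - bi
conjugate(-13 + 4i) = -13 - 4i


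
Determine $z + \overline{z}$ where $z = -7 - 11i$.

z + conjugate(z) = (a + bi) + (a - bi) = 2a
= 2 * (-7) = -14


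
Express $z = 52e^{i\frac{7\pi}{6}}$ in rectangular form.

a = r cos θ = 52 * -sqrt(3)/2 = -26*sqrt(3)
b = r sin θ = 52 * -1/2 = -26
z = -26*sqrt(3) - 26i


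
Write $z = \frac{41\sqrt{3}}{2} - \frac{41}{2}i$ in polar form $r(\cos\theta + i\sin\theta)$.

r = |z| = sqrt(a^2 + b^2) = sqrt((41*sqrt(3)/2)^2 + (-41/2)^2) = sqrt(5043/4 + 1681/4) = sqrt(1681) = 41
θ = arctan(b/a) = arctan(-20.5/35.507) (quadrant-adjusted) = 330°
z = 41(cos 330° + i sin 330°)


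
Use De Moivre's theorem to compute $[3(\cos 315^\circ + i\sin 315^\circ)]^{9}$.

By De Moivre: z^n = r^n(cos(nθ) + i sin(nθ))
= 3^9(cos(9*315°) + i sin(9*315°))
= 19683(cos 315° + i sin 315°)
= 19683*sqrt(2)/2 - (19683*sqrt(2)/2)i


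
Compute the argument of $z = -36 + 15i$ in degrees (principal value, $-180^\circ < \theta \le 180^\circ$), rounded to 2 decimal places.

θ = arctan(b/a) = arctan(15/-36) (quadrant-adjusted) = 157.38°


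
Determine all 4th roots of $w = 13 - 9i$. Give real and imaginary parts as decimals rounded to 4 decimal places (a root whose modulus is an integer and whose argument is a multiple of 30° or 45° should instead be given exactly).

|w| = sqrt(250) ≈ 15.811388, arg(w) ≈ 325.304846°
Root modulus = sqrt(250)^(1/4) ≈ 1.994080
Root arguments: θ_k = (arg(w) + 360°k)/4 for k = 0, 1, ..., 3
Compute each root as (root modulus)(cos θ_k + i sin θ_k) using full-precision intermediates, then round to 4 decimal places.
Roots: 0.3007 + 1.9713i, -1.9713 + 0.3007i, -0.3007 - 1.9713i, 1.9713 - 0.3007i


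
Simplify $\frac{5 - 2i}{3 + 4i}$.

Multiply numerator and denominator by conjugate (3 - 4i):
= (5 - 2i)(3 - 4i) / (3^2 + 4^2)
= (7 - 26i) / 25
= 7/25 - (26/25)i


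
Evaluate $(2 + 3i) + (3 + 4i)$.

(2 + 3) + (3 + 4)i = 5 + 7i


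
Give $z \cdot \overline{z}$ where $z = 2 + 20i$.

z * conjugate(z) = |z|^2 = a^2 + b^2
= 2^2 + 20^2 = 404


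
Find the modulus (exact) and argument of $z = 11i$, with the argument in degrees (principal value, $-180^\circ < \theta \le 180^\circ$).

|z| = sqrt(0^2 + 11^2) = 11
a = 0 and b > 0, so z lies on the positive imaginary axis: arg(z) = 90°


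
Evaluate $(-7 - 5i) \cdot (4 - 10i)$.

(a1*a2 - b1*b2) + (a1*b2 + b1*a2)i
= (-28 - 50) + (70 + (-20))i
= -78 + 50i


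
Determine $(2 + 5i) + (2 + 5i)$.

(2 + 2) + (5 + 5)i = 4 + 10i


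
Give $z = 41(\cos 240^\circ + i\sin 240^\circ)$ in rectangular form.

a = r cos θ = 41 * -1/2 = -41/2
b = r sin θ = 41 * -sqrt(3)/2 = -41*sqrt(3)/2
z = -41/2 - (41*sqrt(3)/2)i


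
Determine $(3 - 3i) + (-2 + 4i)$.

(3 + (-2)) + (-3 + 4)i = 1 + i


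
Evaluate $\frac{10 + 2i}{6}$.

Divisor is real, so divide each part by 6:
= 5/3 + (1/3)i


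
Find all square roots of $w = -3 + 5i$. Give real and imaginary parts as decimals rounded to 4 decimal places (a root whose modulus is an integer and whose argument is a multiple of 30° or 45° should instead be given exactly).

|w| = sqrt(34) ≈ 5.830952, arg(w) ≈ 120.963757°
Root modulus = sqrt(34)^(1/2) ≈ 2.414736
Root arguments: θ_k = (arg(w) + 360°k)/2 for k = 0, 1, ..., 1
Compute each root as (root modulus)(cos θ_k + i sin θ_k) using full-precision intermediates, then round to 4 decimal places.
Roots: 1.1897 + 2.1013i, -1.1897 - 2.1013i


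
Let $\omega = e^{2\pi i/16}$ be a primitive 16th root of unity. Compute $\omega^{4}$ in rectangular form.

ω^4 = e^(2πi·4/16) = e^(i·1π/2)
= cos(1π/2) + i sin(1π/2)
= i


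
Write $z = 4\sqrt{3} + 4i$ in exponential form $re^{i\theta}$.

r = |z| = sqrt((4*sqrt(3))^2 + (4)^2) = sqrt(48 + 16) = sqrt(64) = 8
θ = arctan(b/a) = arctan(4/6.9282) (quadrant-adjusted) = 30° = π/6
z = 8e^(i*π/6)


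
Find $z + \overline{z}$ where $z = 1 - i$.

z + conjugate(z) = (a + bi) + (a - bi) = 2a
= 2 * 1 = 2


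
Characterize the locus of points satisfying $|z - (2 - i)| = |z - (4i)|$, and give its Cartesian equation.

|z - z1| = |z - z2| means z is equidistant from z1 and z2,
i.e. the perpendicular bisector of the segment from (2, -1) to (0, 4) (midpoint (1, 3/2)).
With z = x + yi, square both sides:
(x - 2)^2 + (y - (-1))^2 = (x - 0)^2 + (y - 4)^2
The x^2 and y^2 terms cancel: -4x + 10y = 16 - 5 = 11
Simplify: 4x - 10y = -11
Locus: Perpendicular bisector of the segment from (2, -1) to (0, 4): the line 4x - 10y = -11


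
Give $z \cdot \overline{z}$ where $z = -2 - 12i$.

z * conjugate(z) = |z|^2 = a^2 + b^2
= (-2)^2 + (-12)^2 = 148


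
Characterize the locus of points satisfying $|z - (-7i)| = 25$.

|z - z0| = r describes a circle centered at z0 with radius r
Here z0 = -7i and r = 25
Locus: Circle centered at (0, -7) with radius 25


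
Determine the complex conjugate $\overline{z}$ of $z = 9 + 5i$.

If z = a + bi, then conjugate(z) = a - bi
conjugate(9 + 5i) = 9 - 5i


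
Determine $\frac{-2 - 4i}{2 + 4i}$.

Multiply numerator and denominator by conjugate (2 - 4i):
= (-2 - 4i)(2 - 4i) / (2^2 + 4^2)
= (-20) / 20
= -1


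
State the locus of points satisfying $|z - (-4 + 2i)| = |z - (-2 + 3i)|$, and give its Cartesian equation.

|z - z1| = |z - z2| means z is equidistant from z1 and z2,
i.e. the perpendicular bisector of the segment from (-4, 2) to (-2, 3) (midpoint (-3, 5/2)).
With z = x + yi, square both sides:
(x - (-4))^2 + (y - 2)^2 = (x - (-2))^2 + (y - 3)^2
The x^2 and y^2 terms cancel: 4x + 2y = 13 - 20 = -7
Simplify: 4x + 2y = -7
Locus: Perpendicular bisector of the segment from (-4, 2) to (-2, 3): the line 4x + 2y = -7


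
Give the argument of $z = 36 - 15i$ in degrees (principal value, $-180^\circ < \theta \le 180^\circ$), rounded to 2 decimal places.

θ = arctan(b/a) = arctan(-15/36) (quadrant-adjusted) = -22.62°


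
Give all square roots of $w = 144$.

|w| = 144, arg(w) = 0°
Root modulus = 144^(1/2) = 12
Root arguments: θ_k = (0° + 360°k)/2 for k = 0, 1, ..., 1
Roots: 12, -12


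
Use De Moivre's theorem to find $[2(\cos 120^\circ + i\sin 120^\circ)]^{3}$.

By De Moivre: z^n = r^n(cos(nθ) + i sin(nθ))
= 2^3(cos(3*120°) + i sin(3*120°))
= 8(cos 0° + i sin 0°)
= 8


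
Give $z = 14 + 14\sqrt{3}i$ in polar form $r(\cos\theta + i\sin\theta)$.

r = |z| = sqrt(a^2 + b^2) = sqrt((14)^2 + (14*sqrt(3))^2) = sqrt(196 + 588) = sqrt(784) = 28
θ = arctan(b/a) = arctan(24.2487/14) (quadrant-adjusted) = 60°
z = 28(cos 60° + i sin 60°)


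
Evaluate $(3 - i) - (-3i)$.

(3 - 0) + (-1 - (-3))i = 3 + 2i


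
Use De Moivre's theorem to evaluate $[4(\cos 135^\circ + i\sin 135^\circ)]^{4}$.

By De Moivre: z^n = r^n(cos(nθ) + i sin(nθ))
= 4^4(cos(4*135°) + i sin(4*135°))
= 256(cos 180° + i sin 180°)
= -256


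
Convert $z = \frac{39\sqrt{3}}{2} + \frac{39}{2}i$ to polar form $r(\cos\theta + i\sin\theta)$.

r = |z| = sqrt(a^2 + b^2) = sqrt((39*sqrt(3)/2)^2 + (39/2)^2) = sqrt(4563/4 + 1521/4) = sqrt(1521) = 39
θ = arctan(b/a) = arctan(19.5/33.775) (quadrant-adjusted) = 30°
z = 39(cos 30° + i sin 30°)


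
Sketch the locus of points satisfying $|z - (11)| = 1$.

|z - z0| = r describes a circle centered at z0 with radius r
Here z0 = 11 and r = 1
Locus: Circle centered at (11, 0) with radius 1


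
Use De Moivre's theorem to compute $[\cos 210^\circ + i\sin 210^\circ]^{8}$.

By De Moivre: z^n = r^n(cos(nθ) + i sin(nθ))
= 1^8(cos(8*210°) + i sin(8*210°))
= 1(cos 240° + i sin 240°)
= -1/2 - (sqrt(3)/2)i


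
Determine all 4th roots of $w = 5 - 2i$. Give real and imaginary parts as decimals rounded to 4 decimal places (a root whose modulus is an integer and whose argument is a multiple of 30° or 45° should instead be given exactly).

|w| = sqrt(29) ≈ 5.385165, arg(w) ≈ 338.198591°
Root modulus = sqrt(29)^(1/4) ≈ 1.523350
Root arguments: θ_k = (arg(w) + 360°k)/4 for k = 0, 1, ..., 3
Compute each root as (root modulus)(cos θ_k + i sin θ_k) using full-precision intermediates, then round to 4 decimal places.
Roots: 0.1447 + 1.5165i, -1.5165 + 0.1447i, -0.1447 - 1.5165i, 1.5165 - 0.1447i


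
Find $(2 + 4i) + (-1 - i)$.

(2 + (-1)) + (4 + (-1))i = 1 + 3i


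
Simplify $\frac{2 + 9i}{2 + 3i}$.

Multiply numerator and denominator by conjugate (2 - 3i):
= (2 + 9i)(2 - 3i) / (2^2 + 3^2)
= (31 + 12i) / 13
= 31/13 + (12/13)i


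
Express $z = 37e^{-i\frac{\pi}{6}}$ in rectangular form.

a = r cos θ = 37 * sqrt(3)/2 = 37*sqrt(3)/2
b = r sin θ = 37 * -1/2 = -37/2
z = 37*sqrt(3)/2 - (37/2)i


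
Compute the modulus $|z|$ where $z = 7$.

|z| = sqrt(a^2 + b^2) = sqrt(7^2 + 0^2) = sqrt(49) = 7


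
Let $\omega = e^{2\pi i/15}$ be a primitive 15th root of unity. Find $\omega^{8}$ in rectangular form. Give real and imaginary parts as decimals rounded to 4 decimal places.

ω^8 = e^(2πi·8/15) = e^(i·16π/15)
= cos(16π/15) + i sin(16π/15)
= -0.9781 - 0.2079i


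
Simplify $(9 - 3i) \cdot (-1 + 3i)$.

(a1*a2 - b1*b2) + (a1*b2 + b1*a2)i
= (-9 - (-9)) + (27 + 3)i
= 30i


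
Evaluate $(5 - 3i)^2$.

(a + bi)^2 = a^2 - b^2 + 2abi
= 5^2 - (-3)^2 + 2*5*(-3)i
= 16 - 30i


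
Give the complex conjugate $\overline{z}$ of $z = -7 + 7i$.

If z = a + bi, then conjugate(z) = a - bi
conjugate(-7 + 7i) = -7 - 7i


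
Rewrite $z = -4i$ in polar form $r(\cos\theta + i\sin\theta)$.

r = |z| = sqrt(a^2 + b^2) = sqrt((0)^2 + (-4)^2) = sqrt(0 + 16) = sqrt(16) = 4
a = 0 and b < 0, so z lies on the negative imaginary axis: θ = 270°
z = 4(cos 270° + i sin 270°)


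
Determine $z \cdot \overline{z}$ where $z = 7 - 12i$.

z * conjugate(z) = |z|^2 = a^2 + b^2
= 7^2 + (-12)^2 = 193


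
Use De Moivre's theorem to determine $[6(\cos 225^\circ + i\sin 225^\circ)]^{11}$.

By De Moivre: z^n = r^n(cos(nθ) + i sin(nθ))
= 6^11(cos(11*225°) + i sin(11*225°))
= 362797056(cos 315° + i sin 315°)
= 181398528*sqrt(2) - 181398528*sqrt(2)i


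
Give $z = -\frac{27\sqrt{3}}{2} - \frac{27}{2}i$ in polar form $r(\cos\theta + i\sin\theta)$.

r = |z| = sqrt(a^2 + b^2) = sqrt((-27*sqrt(3)/2)^2 + (-27/2)^2) = sqrt(2187/4 + 729/4) = sqrt(729) = 27
θ = arctan(b/a) = arctan(-13.5/-23.3827) (quadrant-adjusted) = 210°
z = 27(cos 210° + i sin 210°)


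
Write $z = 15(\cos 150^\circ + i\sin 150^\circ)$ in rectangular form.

a = r cos θ = 15 * -sqrt(3)/2 = -15*sqrt(3)/2
b = r sin θ = 15 * 1/2 = 15/2
z = -15*sqrt(3)/2 + (15/2)i


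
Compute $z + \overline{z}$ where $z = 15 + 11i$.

z + conjugate(z) = (a + bi) + (a - bi) = 2a
= 2 * 15 = 30


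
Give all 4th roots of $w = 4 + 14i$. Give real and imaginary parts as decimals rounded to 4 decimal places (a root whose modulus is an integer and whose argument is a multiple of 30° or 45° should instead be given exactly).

|w| = sqrt(212) ≈ 14.560220, arg(w) ≈ 74.054604°
Root modulus = sqrt(212)^(1/4) ≈ 1.953404
Root arguments: θ_k = (arg(w) + 360°k)/4 for k = 0, 1, ..., 3
Compute each root as (root modulus)(cos θ_k + i sin θ_k) using full-precision intermediates, then round to 4 decimal places.
Roots: 1.8523 + 0.6203i, -0.6203 + 1.8523i, -1.8523 - 0.6203i, 0.6203 - 1.8523i


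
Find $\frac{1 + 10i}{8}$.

Divisor is real, so divide each part by 8:
= 1/8 + (5/4)i


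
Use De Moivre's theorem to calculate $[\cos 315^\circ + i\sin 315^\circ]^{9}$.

By De Moivre: z^n = r^n(cos(nθ) + i sin(nθ))
= 1^9(cos(9*315°) + i sin(9*315°))
= 1(cos 315° + i sin 315°)
= sqrt(2)/2 - (sqrt(2)/2)i


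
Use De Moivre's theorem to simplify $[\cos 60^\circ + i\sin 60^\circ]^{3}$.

By De Moivre: z^n = r^n(cos(nθ) + i sin(nθ))
= 1^3(cos(3*60°) + i sin(3*60°))
= 1(cos 180° + i sin 180°)
= -1


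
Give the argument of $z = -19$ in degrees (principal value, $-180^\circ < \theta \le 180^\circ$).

b = 0 and a < 0, so z lies on the negative real axis: θ = 180°


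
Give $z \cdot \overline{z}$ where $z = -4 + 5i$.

z * conjugate(z) = |z|^2 = a^2 + b^2
= (-4)^2 + 5^2 = 41


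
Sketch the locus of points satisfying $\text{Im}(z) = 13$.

Im(z) = y where z = x + yi; the equation y = 13 is satisfied by all points with that y-coordinate
Locus: Horizontal line y = 13


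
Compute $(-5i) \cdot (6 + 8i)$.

(a1*a2 - b1*b2) + (a1*b2 + b1*a2)i
= (0 - (-40)) + (0 + (-30))i
= 40 - 30i


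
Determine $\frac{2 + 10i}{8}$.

Divisor is real, so divide each part by 8:
= 1/4 + (5/4)i


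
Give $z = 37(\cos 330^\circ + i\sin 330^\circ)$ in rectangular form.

a = r cos θ = 37 * sqrt(3)/2 = 37*sqrt(3)/2
b = r sin θ = 37 * -1/2 = -37/2
z = 37*sqrt(3)/2 - (37/2)i


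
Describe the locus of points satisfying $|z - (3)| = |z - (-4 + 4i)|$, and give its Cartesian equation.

|z - z1| = |z - z2| means z is equidistant from z1 and z2,
i.e. the perpendicular bisector of the segment from (3, 0) to (-4, 4) (midpoint (-1/2, 2)).
With z = x + yi, square both sides:
(x - 3)^2 + (y - 0)^2 = (x - (-4))^2 + (y - 4)^2
The x^2 and y^2 terms cancel: -14x + 8y = 32 - 9 = 23
Simplify: 14x - 8y = -23
Locus: Perpendicular bisector of the segment from (3, 0) to (-4, 4): the line 14x - 8y = -23


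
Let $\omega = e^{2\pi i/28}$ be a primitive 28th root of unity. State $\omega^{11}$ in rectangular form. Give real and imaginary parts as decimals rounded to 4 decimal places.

ω^11 = e^(2πi·11/28) = e^(i·11π/14)
= cos(11π/14) + i sin(11π/14)
= -0.7818 + 0.6235i


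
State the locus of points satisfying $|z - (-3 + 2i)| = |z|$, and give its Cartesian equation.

|z - z1| = |z - z2| means z is equidistant from z1 and z2,
i.e. the perpendicular bisector of the segment from (-3, 2) to (0, 0) (midpoint (-3/2, 1)).
With z = x + yi, square both sides:
(x - (-3))^2 + (y - 2)^2 = (x - 0)^2 + (y - 0)^2
The x^2 and y^2 terms cancel: 6x + (-4)y = 0 - 13 = -13
Simplify: 6x - 4y = -13
Locus: Perpendicular bisector of the segment from (-3, 2) to (0, 0): the line 6x - 4y = -13


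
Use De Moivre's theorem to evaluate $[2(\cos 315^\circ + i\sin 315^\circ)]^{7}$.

By De Moivre: z^n = r^n(cos(nθ) + i sin(nθ))
= 2^7(cos(7*315°) + i sin(7*315°))
= 128(cos 45° + i sin 45°)
= 64*sqrt(2) + 64*sqrt(2)i


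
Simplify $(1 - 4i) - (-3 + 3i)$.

(1 - (-3)) + (-4 - 3)i = 4 - 7i


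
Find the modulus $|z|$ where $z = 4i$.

|z| = sqrt(a^2 + b^2) = sqrt(0^2 + 4^2) = sqrt(16) = 4


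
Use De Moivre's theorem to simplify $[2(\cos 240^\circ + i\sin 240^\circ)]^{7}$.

By De Moivre: z^n = r^n(cos(nθ) + i sin(nθ))
= 2^7(cos(7*240°) + i sin(7*240°))
= 128(cos 240° + i sin 240°)
= -64 - 64*sqrt(3)i


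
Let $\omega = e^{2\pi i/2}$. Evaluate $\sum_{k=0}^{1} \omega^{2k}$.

Since 2 divides 2, ω^2 = (ω^2)^1 = 1^1 = 1, so every term is 1.
Sum = 2 · 1 = 2


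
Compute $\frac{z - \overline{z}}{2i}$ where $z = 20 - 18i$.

z - conjugate(z) = 2bi
(z - conjugate(z))/(2i) = 2bi/(2i) = b = -18


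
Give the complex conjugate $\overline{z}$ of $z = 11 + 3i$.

If z = a + bi, then conjugate(z) = a - bi
conjugate(11 + 3i) = 11 - 3i


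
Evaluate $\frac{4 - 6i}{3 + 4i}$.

Multiply numerator and denominator by conjugate (3 - 4i):
= (4 - 6i)(3 - 4i) / (3^2 + 4^2)
= (-12 - 34i) / 25
= -12/25 - (34/25)i


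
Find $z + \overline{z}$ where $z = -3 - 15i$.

z + conjugate(z) = (a + bi) + (a - bi) = 2a
= 2 * (-3) = -6


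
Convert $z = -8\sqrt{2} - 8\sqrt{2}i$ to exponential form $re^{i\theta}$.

r = |z| = sqrt((-8*sqrt(2))^2 + (-8*sqrt(2))^2) = sqrt(128 + 128) = sqrt(256) = 16
θ = arctan(b/a) = arctan(-11.3137/-11.3137) (quadrant-adjusted) = -135° = -3π/4
z = 16e^(-i*3π/4)


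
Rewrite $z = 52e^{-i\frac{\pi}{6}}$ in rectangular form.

a = r cos θ = 52 * sqrt(3)/2 = 26*sqrt(3)
b = r sin θ = 52 * -1/2 = -26
z = 26*sqrt(3) - 26i


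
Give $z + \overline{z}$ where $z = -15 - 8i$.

z + conjugate(z) = (a + bi) + (a - bi) = 2a
= 2 * (-15) = -30


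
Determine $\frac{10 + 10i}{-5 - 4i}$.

Multiply numerator and denominator by conjugate (-5 + 4i):
= (10 + 10i)(-5 + 4i) / ((-5)^2 + (-4)^2)
= (-90 - 10i) / 41
= -90/41 - (10/41)i


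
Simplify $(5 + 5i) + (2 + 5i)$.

(5 + 2) + (5 + 5)i = 7 + 10i


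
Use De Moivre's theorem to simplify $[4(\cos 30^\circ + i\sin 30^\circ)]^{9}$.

By De Moivre: z^n = r^n(cos(nθ) + i sin(nθ))
= 4^9(cos(9*30°) + i sin(9*30°))
= 262144(cos 270° + i sin 270°)
= -262144i


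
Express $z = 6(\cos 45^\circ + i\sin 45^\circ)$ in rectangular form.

a = r cos θ = 6 * sqrt(2)/2 = 3*sqrt(2)
b = r sin θ = 6 * sqrt(2)/2 = 3*sqrt(2)
z = 3*sqrt(2) + 3*sqrt(2)i


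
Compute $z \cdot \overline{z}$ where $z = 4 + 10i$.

z * conjugate(z) = |z|^2 = a^2 + b^2
= 4^2 + 10^2 = 116


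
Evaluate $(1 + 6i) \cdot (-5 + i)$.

(a1*a2 - b1*b2) + (a1*b2 + b1*a2)i
= (-5 - 6) + (1 + (-30))i
= -11 - 29i


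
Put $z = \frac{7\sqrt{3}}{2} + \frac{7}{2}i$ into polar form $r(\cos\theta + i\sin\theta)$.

r = |z| = sqrt(a^2 + b^2) = sqrt((7*sqrt(3)/2)^2 + (7/2)^2) = sqrt(147/4 + 49/4) = sqrt(49) = 7
θ = arctan(b/a) = arctan(3.5/6.0622) (quadrant-adjusted) = 30°
z = 7(cos 30° + i sin 30°)


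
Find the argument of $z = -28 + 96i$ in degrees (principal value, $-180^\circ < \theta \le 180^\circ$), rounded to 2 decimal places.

θ = arctan(b/a) = arctan(96/-28) (quadrant-adjusted) = 106.26°


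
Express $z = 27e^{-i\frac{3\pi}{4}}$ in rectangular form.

a = r cos θ = 27 * -sqrt(2)/2 = -27*sqrt(2)/2
b = r sin θ = 27 * -sqrt(2)/2 = -27*sqrt(2)/2
z = -27*sqrt(2)/2 - (27*sqrt(2)/2)i


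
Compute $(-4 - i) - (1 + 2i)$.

(-4 - 1) + (-1 - 2)i = -5 - 3i


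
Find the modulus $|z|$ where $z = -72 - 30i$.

|z| = sqrt(a^2 + b^2) = sqrt((-72)^2 + (-30)^2) = sqrt(6084) = 78


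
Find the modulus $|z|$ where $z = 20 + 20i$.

|z| = sqrt(a^2 + b^2) = sqrt(20^2 + 20^2) = sqrt(800) = sqrt(800)


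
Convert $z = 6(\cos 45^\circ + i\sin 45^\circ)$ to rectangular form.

a = r cos θ = 6 * sqrt(2)/2 = 3*sqrt(2)
b = r sin θ = 6 * sqrt(2)/2 = 3*sqrt(2)
z = 3*sqrt(2) + 3*sqrt(2)i


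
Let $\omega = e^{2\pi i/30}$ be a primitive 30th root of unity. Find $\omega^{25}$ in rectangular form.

ω^25 = e^(2πi·25/30) = e^(i·5π/3)
= cos(5π/3) + i sin(5π/3)
= 1/2 - (sqrt(3)/2)i


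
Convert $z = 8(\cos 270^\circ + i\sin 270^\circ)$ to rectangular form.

a = r cos θ = 8 * 0 = 0
b = r sin θ = 8 * -1 = -8
z = -8i


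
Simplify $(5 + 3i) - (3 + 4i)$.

(5 - 3) + (3 - 4)i = 2 - i


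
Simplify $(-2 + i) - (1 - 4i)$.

(-2 - 1) + (1 - (-4))i = -3 + 5i


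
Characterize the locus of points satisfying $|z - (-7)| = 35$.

|z - z0| = r describes a circle centered at z0 with radius r
Here z0 = -7 and r = 35
Locus: Circle centered at (-7, 0) with radius 35


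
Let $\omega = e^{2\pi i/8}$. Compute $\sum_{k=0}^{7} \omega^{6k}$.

Let ζ = ω^6 = e^(2πi·6/8). Since 8 ∤ 6, ζ ≠ 1.
Sum = Σ_{k=0}^{7} ζ^k = (ζ^8 - 1)/(ζ - 1) = (ω^{6·8} - 1)/(ζ - 1) = (1 - 1)/(ζ - 1) = 0


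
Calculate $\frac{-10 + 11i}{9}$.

Divisor is real, so divide each part by 9:
= -10/9 + (11/9)i


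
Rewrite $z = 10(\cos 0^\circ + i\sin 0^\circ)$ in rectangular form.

a = r cos θ = 10 * 1 = 10
b = r sin θ = 10 * 0 = 0
z = 10


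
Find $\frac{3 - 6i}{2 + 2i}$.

Multiply numerator and denominator by conjugate (2 - 2i):
= (3 - 6i)(2 - 2i) / (2^2 + 2^2)
= (-6 - 18i) / 8
Divide through by 2: (-3 - 9i) / 4
= -3/4 - (9/4)i


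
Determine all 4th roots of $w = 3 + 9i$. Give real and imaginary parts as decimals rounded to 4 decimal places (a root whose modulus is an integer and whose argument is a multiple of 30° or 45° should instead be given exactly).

|w| = sqrt(90) ≈ 9.486833, arg(w) ≈ 71.565051°
Root modulus = sqrt(90)^(1/4) ≈ 1.755013
Root arguments: θ_k = (arg(w) + 360°k)/4 for k = 0, 1, ..., 3
Compute each root as (root modulus)(cos θ_k + i sin θ_k) using full-precision intermediates, then round to 4 decimal places.
Roots: 1.6701 + 0.5392i, -0.5392 + 1.6701i, -1.6701 - 0.5392i, 0.5392 - 1.6701i


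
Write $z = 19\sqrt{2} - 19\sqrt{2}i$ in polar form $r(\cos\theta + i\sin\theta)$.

r = |z| = sqrt(a^2 + b^2) = sqrt((19*sqrt(2))^2 + (-19*sqrt(2))^2) = sqrt(722 + 722) = sqrt(1444) = 38
θ = arctan(b/a) = arctan(-26.8701/26.8701) (quadrant-adjusted) = 315°
z = 38(cos 315° + i sin 315°)


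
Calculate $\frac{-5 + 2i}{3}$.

Divisor is real, so divide each part by 3:
= -5/3 + (2/3)i


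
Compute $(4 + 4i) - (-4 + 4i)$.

(4 - (-4)) + (4 - 4)i = 8


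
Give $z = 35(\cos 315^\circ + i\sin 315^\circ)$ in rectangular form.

a = r cos θ = 35 * sqrt(2)/2 = 35*sqrt(2)/2
b = r sin θ = 35 * -sqrt(2)/2 = -35*sqrt(2)/2
z = 35*sqrt(2)/2 - (35*sqrt(2)/2)i


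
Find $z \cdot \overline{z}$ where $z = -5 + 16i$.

z * conjugate(z) = |z|^2 = a^2 + b^2
= (-5)^2 + 16^2 = 281


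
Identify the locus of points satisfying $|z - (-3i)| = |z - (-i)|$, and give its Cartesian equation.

|z - z1| = |z - z2| means z is equidistant from z1 and z2,
i.e. the perpendicular bisector of the segment from (0, -3) to (0, -1) (midpoint (0, -2)).
With z = x + yi, square both sides:
(x - 0)^2 + (y - (-3))^2 = (x - 0)^2 + (y - (-1))^2
The x^2 and y^2 terms cancel: 0x + 4y = 1 - 9 = -8
Simplify: y = -2
Locus: Perpendicular bisector of the segment from (0, -3) to (0, -1): the line y = -2


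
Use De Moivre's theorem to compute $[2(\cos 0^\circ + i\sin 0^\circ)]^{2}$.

By De Moivre: z^n = r^n(cos(nθ) + i sin(nθ))
= 2^2(cos(2*0°) + i sin(2*0°))
= 4(cos 0° + i sin 0°)
= 4


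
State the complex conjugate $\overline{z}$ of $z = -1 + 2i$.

If z = a + bi, then conjugate(z) = a - bi
conjugate(-1 + 2i) = -1 - 2i


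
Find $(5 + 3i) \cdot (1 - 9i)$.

(a1*a2 - b1*b2) + (a1*b2 + b1*a2)i
= (5 - (-27)) + (-45 + 3)i
= 32 - 42i


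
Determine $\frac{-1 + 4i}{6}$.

Divisor is real, so divide each part by 6:
= -1/6 + (2/3)i


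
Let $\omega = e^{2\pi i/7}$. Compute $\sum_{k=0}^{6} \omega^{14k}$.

Since 7 divides 14, ω^14 = (ω^7)^2 = 1^2 = 1, so every term is 1.
Sum = 7 · 1 = 7


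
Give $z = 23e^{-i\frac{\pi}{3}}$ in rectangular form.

a = r cos θ = 23 * 1/2 = 23/2
b = r sin θ = 23 * -sqrt(3)/2 = -23*sqrt(3)/2
z = 23/2 - (23*sqrt(3)/2)i


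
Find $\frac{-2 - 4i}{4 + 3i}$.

Multiply numerator and denominator by conjugate (4 - 3i):
= (-2 - 4i)(4 - 3i) / (4^2 + 3^2)
= (-20 - 10i) / 25
Divide through by 5: (-4 - 2i) / 5
= -4/5 - (2/5)i


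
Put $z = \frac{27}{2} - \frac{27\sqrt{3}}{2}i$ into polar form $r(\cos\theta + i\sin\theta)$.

r = |z| = sqrt(a^2 + b^2) = sqrt((27/2)^2 + (-27*sqrt(3)/2)^2) = sqrt(729/4 + 2187/4) = sqrt(729) = 27
θ = arctan(b/a) = arctan(-23.3827/13.5) (quadrant-adjusted) = 300°
z = 27(cos 300° + i sin 300°)


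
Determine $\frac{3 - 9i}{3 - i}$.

Multiply numerator and denominator by conjugate (3 + i):
= (3 - 9i)(3 + i) / (3^2 + (-1)^2)
= (18 - 24i) / 10
Divide through by 2: (9 - 12i) / 5
= 9/5 - (12/5)i


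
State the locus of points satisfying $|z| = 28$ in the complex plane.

|z| = 28 means sqrt(x^2 + y^2) = 28
This is a circle of radius 28 centered at the origin


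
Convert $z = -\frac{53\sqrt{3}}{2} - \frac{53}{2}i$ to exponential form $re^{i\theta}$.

r = |z| = sqrt((-53*sqrt(3)/2)^2 + (-53/2)^2) = sqrt(8427/4 + 2809/4) = sqrt(2809) = 53
θ = arctan(b/a) = arctan(-26.5/-45.8993) (quadrant-adjusted) = 210° = 7π/6
z = 53e^(i*7π/6)


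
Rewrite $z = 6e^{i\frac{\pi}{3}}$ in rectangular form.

a = r cos θ = 6 * 1/2 = 3
b = r sin θ = 6 * sqrt(3)/2 = 3*sqrt(3)
z = 3 + 3*sqrt(3)i


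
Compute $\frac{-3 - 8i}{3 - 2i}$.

Multiply numerator and denominator by conjugate (3 + 2i):
= (-3 - 8i)(3 + 2i) / (3^2 + (-2)^2)
= (7 - 30i) / 13
= 7/13 - (30/13)i


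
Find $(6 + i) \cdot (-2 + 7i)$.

(a1*a2 - b1*b2) + (a1*b2 + b1*a2)i
= (-12 - 7) + (42 + (-2))i
= -19 + 40i


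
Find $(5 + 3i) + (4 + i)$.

(5 + 4) + (3 + 1)i = 9 + 4i


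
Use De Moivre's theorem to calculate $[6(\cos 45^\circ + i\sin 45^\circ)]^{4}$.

By De Moivre: z^n = r^n(cos(nθ) + i sin(nθ))
= 6^4(cos(4*45°) + i sin(4*45°))
= 1296(cos 180° + i sin 180°)
= -1296


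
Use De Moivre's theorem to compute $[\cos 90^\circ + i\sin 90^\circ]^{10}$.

By De Moivre: z^n = r^n(cos(nθ) + i sin(nθ))
= 1^10(cos(10*90°) + i sin(10*90°))
= 1(cos 180° + i sin 180°)
= -1


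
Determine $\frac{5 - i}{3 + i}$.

Multiply numerator and denominator by conjugate (3 - i):
= (5 - i)(3 - i) / (3^2 + 1^2)
= (14 - 8i) / 10
Divide through by 2: (7 - 4i) / 5
= 7/5 - (4/5)i


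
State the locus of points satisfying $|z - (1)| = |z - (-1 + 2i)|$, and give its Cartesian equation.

|z - z1| = |z - z2| means z is equidistant from z1 and z2,
i.e. the perpendicular bisector of the segment from (1, 0) to (-1, 2) (midpoint (0, 1)).
With z = x + yi, square both sides:
(x - 1)^2 + (y - 0)^2 = (x - (-1))^2 + (y - 2)^2
The x^2 and y^2 terms cancel: -4x + 4y = 5 - 1 = 4
Simplify: x - y = -1
Locus: Perpendicular bisector of the segment from (1, 0) to (-1, 2): the line x - y = -1


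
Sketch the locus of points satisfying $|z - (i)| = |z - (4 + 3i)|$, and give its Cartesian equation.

|z - z1| = |z - z2| means z is equidistant from z1 and z2,
i.e. the perpendicular bisector of the segment from (0, 1) to (4, 3) (midpoint (2, 2)).
With z = x + yi, square both sides:
(x - 0)^2 + (y - 1)^2 = (x - 4)^2 + (y - 3)^2
The x^2 and y^2 terms cancel: 8x + 4y = 25 - 1 = 24
Simplify: 2x + y = 6
Locus: Perpendicular bisector of the segment from (0, 1) to (4, 3): the line 2x + y = 6


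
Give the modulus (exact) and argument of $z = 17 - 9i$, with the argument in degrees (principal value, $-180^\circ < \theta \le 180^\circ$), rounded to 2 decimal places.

|z| = sqrt(17^2 + (-9)^2) = sqrt(370)
arg(z) = arctan(b/a) = arctan(-9/17) (quadrant-adjusted) = -27.90°


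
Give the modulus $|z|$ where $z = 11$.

|z| = sqrt(a^2 + b^2) = sqrt(11^2 + 0^2) = sqrt(121) = 11


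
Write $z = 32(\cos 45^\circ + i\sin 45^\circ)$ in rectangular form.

a = r cos θ = 32 * sqrt(2)/2 = 16*sqrt(2)
b = r sin θ = 32 * sqrt(2)/2 = 16*sqrt(2)
z = 16*sqrt(2) + 16*sqrt(2)i


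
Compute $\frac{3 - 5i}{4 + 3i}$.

Multiply numerator and denominator by conjugate (4 - 3i):
= (3 - 5i)(4 - 3i) / (4^2 + 3^2)
= (-3 - 29i) / 25
= -3/25 - (29/25)i


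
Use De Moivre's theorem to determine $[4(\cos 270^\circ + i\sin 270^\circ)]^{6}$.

By De Moivre: z^n = r^n(cos(nθ) + i sin(nθ))
= 4^6(cos(6*270°) + i sin(6*270°))
= 4096(cos 180° + i sin 180°)
= -4096


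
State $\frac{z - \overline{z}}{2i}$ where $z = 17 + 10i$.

z - conjugate(z) = 2bi
(z - conjugate(z))/(2i) = 2bi/(2i) = b = 10


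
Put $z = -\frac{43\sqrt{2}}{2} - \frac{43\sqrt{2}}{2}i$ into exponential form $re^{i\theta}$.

r = |z| = sqrt((-43*sqrt(2)/2)^2 + (-43*sqrt(2)/2)^2) = sqrt(1849/2 + 1849/2) = sqrt(1849) = 43
θ = arctan(b/a) = arctan(-30.4056/-30.4056) (quadrant-adjusted) = -135° = -3π/4
z = 43e^(-i*3π/4)


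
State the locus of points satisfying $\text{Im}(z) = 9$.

Im(z) = y where z = x + yi; the equation y = 9 is satisfied by all points with that y-coordinate
Locus: Horizontal line y = 9


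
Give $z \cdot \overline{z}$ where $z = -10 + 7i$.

z * conjugate(z) = |z|^2 = a^2 + b^2
= (-10)^2 + 7^2 = 149


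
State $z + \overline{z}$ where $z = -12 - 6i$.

z + conjugate(z) = (a + bi) + (a - bi) = 2a
= 2 * (-12) = -24


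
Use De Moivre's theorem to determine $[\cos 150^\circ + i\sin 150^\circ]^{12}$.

By De Moivre: z^n = r^n(cos(nθ) + i sin(nθ))
= 1^12(cos(12*150°) + i sin(12*150°))
= 1(cos 0° + i sin 0°)
= 1


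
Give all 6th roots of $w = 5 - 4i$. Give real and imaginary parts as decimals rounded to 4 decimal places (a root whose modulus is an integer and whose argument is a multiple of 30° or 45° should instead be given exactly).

|w| = sqrt(41) ≈ 6.403124, arg(w) ≈ 321.340192°
Root modulus = sqrt(41)^(1/6) ≈ 1.362695
Root arguments: θ_k = (arg(w) + 360°k)/6 for k = 0, 1, ..., 5
Compute each root as (root modulus)(cos θ_k + i sin θ_k) using full-precision intermediates, then round to 4 decimal places.
Roots: 0.8095 + 1.0962i, -0.5446 + 1.2491i, -1.3541 + 0.1529i, -0.8095 - 1.0962i, 0.5446 - 1.2491i, 1.3541 - 0.1529i


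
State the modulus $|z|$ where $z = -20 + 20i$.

|z| = sqrt(a^2 + b^2) = sqrt((-20)^2 + 20^2) = sqrt(800) = sqrt(800)


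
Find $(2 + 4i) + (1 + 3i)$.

(2 + 1) + (4 + 3)i = 3 + 7i


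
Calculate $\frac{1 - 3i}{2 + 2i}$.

Multiply numerator and denominator by conjugate (2 - 2i):
= (1 - 3i)(2 - 2i) / (2^2 + 2^2)
= (-4 - 8i) / 8
Divide through by 4: (-1 - 2i) / 2
= -1/2 - i


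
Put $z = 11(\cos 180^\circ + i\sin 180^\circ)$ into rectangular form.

a = r cos θ = 11 * -1 = -11
b = r sin θ = 11 * 0 = 0
z = -11


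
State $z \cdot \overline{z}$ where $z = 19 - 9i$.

z * conjugate(z) = |z|^2 = a^2 + b^2
= 19^2 + (-9)^2 = 442


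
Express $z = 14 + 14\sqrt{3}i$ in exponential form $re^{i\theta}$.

r = |z| = sqrt((14)^2 + (14*sqrt(3))^2) = sqrt(196 + 588) = sqrt(784) = 28
θ = arctan(b/a) = arctan(24.2487/14) (quadrant-adjusted) = 60° = π/3
z = 28e^(i*π/3)


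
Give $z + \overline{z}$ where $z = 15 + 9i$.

z + conjugate(z) = (a + bi) + (a - bi) = 2a
= 2 * 15 = 30


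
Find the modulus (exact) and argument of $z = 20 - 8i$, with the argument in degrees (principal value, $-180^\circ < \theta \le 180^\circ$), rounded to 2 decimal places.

|z| = sqrt(20^2 + (-8)^2) = sqrt(464)
arg(z) = arctan(b/a) = arctan(-8/20) (quadrant-adjusted) = -21.80°


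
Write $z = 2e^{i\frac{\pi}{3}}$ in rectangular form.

a = r cos θ = 2 * 1/2 = 1
b = r sin θ = 2 * sqrt(3)/2 = sqrt(3)
z = 1 + sqrt(3)i


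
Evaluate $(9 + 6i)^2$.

(a + bi)^2 = a^2 - b^2 + 2abi
= 9^2 - 6^2 + 2*9*6i
= 45 + 108i


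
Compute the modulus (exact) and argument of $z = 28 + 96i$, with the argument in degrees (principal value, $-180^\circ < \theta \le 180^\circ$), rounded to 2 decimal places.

|z| = sqrt(28^2 + 96^2) = 100
arg(z) = arctan(b/a) = arctan(96/28) (quadrant-adjusted) = 73.74°


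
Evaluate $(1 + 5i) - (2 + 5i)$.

(1 - 2) + (5 - 5)i = -1


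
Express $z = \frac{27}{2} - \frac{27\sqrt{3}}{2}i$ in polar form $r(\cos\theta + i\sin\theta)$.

r = |z| = sqrt(a^2 + b^2) = sqrt((27/2)^2 + (-27*sqrt(3)/2)^2) = sqrt(729/4 + 2187/4) = sqrt(729) = 27
θ = arctan(b/a) = arctan(-23.3827/13.5) (quadrant-adjusted) = 300°
z = 27(cos 300° + i sin 300°)


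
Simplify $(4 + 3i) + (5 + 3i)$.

(4 + 5) + (3 + 3)i = 9 + 6i


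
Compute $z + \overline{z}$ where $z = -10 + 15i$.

z + conjugate(z) = (a + bi) + (a - bi) = 2a
= 2 * (-10) = -20


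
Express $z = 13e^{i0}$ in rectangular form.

a = r cos θ = 13 * 1 = 13
b = r sin θ = 13 * 0 = 0
z = 13


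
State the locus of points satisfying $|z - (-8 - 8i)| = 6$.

|z - z0| = r describes a circle centered at z0 with radius r
Here z0 = -8 - 8i and r = 6
Locus: Circle centered at (-8, -8) with radius 6


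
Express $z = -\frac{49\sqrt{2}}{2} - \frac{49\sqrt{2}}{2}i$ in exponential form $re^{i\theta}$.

r = |z| = sqrt((-49*sqrt(2)/2)^2 + (-49*sqrt(2)/2)^2) = sqrt(2401/2 + 2401/2) = sqrt(2401) = 49
θ = arctan(b/a) = arctan(-34.6482/-34.6482) (quadrant-adjusted) = 225° = 5π/4
z = 49e^(i*5π/4)


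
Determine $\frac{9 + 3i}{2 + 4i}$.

Multiply numerator and denominator by conjugate (2 - 4i):
= (9 + 3i)(2 - 4i) / (2^2 + 4^2)
= (30 - 30i) / 20
Divide through by 10: (3 - 3i) / 2
= 3/2 - (3/2)i


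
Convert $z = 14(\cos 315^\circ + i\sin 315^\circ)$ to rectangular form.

a = r cos θ = 14 * sqrt(2)/2 = 7*sqrt(2)
b = r sin θ = 14 * -sqrt(2)/2 = -7*sqrt(2)
z = 7*sqrt(2) - 7*sqrt(2)i


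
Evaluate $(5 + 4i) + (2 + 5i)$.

(5 + 2) + (4 + 5)i = 7 + 9i


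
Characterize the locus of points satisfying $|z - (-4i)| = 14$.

|z - z0| = r describes a circle centered at z0 with radius r
Here z0 = -4i and r = 14
Locus: Circle centered at (0, -4) with radius 14


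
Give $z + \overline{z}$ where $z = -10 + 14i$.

z + conjugate(z) = (a + bi) + (a - bi) = 2a
= 2 * (-10) = -20


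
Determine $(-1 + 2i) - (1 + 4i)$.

(-1 - 1) + (2 - 4)i = -2 - 2i


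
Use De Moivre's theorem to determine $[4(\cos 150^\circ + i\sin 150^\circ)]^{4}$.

By De Moivre: z^n = r^n(cos(nθ) + i sin(nθ))
= 4^4(cos(4*150°) + i sin(4*150°))
= 256(cos 240° + i sin 240°)
= -128 - 128*sqrt(3)i


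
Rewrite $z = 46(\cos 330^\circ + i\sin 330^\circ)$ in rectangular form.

a = r cos θ = 46 * sqrt(3)/2 = 23*sqrt(3)
b = r sin θ = 46 * -1/2 = -23
z = 23*sqrt(3) - 23i


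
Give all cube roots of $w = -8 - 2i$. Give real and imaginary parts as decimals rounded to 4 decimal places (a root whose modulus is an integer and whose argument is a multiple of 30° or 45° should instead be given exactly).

|w| = sqrt(68) ≈ 8.246211, arg(w) ≈ 194.036243°
Root modulus = sqrt(68)^(1/3) ≈ 2.020311
Root arguments: θ_k = (arg(w) + 360°k)/3 for k = 0, 1, ..., 2
Compute each root as (root modulus)(cos θ_k + i sin θ_k) using full-precision intermediates, then round to 4 decimal places.
Roots: 0.8641 + 1.8262i, -2.0136 - 0.1648i, 1.1495 - 1.6614i
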